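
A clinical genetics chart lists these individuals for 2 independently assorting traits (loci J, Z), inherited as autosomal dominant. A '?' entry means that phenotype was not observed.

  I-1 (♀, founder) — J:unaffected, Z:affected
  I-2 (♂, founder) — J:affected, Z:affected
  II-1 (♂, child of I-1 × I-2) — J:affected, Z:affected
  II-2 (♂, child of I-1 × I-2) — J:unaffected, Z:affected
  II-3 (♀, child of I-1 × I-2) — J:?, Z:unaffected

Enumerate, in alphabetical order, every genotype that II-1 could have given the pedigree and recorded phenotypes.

II-1 ∈ {Jj ZZ, Jj Zz}

J/I-1 un ·: jj
J/I-2 aff ·: Jj
J/II-1 aff I-1×I-2: Jj
J/II-2 un I-1×I-2: jj
J/II-3 ? I-1×I-2: jj|Jj
⇒ J over [I-1,I-2,II-1,II-2,II-3]: 2 consistent
Z/I-1 aff ·: Zz
Z/I-2 aff ·: Zz
Z/II-1 aff I-1×I-2: Zz|ZZ
Z/II-2 aff I-1×I-2: Zz|ZZ
Z/II-3 un I-1×I-2: zz
⇒ Z over [I-1,I-2,II-1,II-2,II-3]: 4 consistent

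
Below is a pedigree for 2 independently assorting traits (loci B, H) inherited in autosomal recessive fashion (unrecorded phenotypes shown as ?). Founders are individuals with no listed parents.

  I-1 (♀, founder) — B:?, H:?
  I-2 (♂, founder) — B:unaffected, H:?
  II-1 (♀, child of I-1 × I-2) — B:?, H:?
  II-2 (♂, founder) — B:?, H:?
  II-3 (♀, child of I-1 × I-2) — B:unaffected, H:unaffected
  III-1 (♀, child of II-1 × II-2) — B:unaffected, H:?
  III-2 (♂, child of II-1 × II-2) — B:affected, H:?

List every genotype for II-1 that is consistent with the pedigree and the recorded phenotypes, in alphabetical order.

II-1 ∈ {Bb HH, Bb Hh, Bb hh, bb HH, bb Hh, bb hh}

B/I-1 ? ·: BB|Bb|bb
B/I-2 un ·: BB|Bb
B/II-1 ? I-1×I-2: Bb|bb
B/II-2 ? ·: Bb|bb
B/II-3 un I-1×I-2: BB|Bb
B/III-1 un II-1×II-2: BB|Bb
B/III-2 aff II-1×II-2: bb
⇒ B over [I-1,I-2,II-1,II-2,II-3,III-1,III-2]: 27 consistent
H/I-1 ? ·: HH|Hh|hh
H/I-2 ? ·: HH|Hh|hh
H/II-1 ? I-1×I-2: HH|Hh|hh
H/II-2 ? ·: HH|Hh|hh
H/II-3 un I-1×I-2: HH|Hh
H/III-1 ? II-1×II-2: HH|Hh|hh
H/III-2 ? II-1×II-2: HH|Hh|hh
⇒ H over [I-1,I-2,II-1,II-2,II-3,III-1,III-2]: 236 consistent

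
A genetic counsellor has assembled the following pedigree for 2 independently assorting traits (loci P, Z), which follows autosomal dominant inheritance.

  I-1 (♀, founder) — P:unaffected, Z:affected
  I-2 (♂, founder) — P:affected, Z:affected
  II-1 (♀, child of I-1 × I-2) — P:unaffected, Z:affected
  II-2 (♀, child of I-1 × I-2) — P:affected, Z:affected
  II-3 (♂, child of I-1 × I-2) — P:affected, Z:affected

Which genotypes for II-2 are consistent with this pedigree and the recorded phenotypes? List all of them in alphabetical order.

II-2 ∈ {Pp ZZ, Pp Zz}

P/I-1 un ·: pp
P/I-2 aff ·: Pp
P/II-1 un I-1×I-2: pp
P/II-2 aff I-1×I-2: Pp
P/II-3 aff I-1×I-2: Pp
⇒ P over [I-1,I-2,II-1,II-2,II-3]: 1 consistent
Z/I-1 aff ·: Zz|ZZ
Z/I-2 aff ·: Zz|ZZ
Z/II-1 aff I-1×I-2: Zz|ZZ
Z/II-2 aff I-1×I-2: Zz|ZZ
Z/II-3 aff I-1×I-2: Zz|ZZ
⇒ Z over [I-1,I-2,II-1,II-2,II-3]: 25 consistent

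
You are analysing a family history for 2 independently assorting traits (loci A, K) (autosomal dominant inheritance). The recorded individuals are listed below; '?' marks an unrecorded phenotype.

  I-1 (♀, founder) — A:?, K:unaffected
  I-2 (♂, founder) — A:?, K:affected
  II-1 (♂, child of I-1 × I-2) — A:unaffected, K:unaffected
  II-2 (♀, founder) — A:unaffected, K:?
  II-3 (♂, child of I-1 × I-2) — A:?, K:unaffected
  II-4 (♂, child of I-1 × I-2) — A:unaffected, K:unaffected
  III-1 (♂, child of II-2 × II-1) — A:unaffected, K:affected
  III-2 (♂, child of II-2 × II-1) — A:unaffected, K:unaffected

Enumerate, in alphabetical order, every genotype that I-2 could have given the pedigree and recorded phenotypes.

A/I-1 ? ·: aa|Aa
A/I-2 ? ·: aa|Aa
A/II-1 un I-1×I-2: aa
A/II-2 un ·: aa
A/II-3 ? I-1×I-2: aa|Aa|AA
A/II-4 un I-1×I-2: aa
A/III-1 un II-2×II-1: aa
A/III-2 un II-2×II-1: aa
⇒ A over [I-1,I-2,II-1,II-2,II-3,II-4,III-1,III-2]: 8 consistent
K/I-1 un ·: kk
K/I-2 aff ·: Kk
K/II-1 un I-1×I-2: kk
K/II-2 ? ·: Kk
K/II-3 un I-1×I-2: kk
K/II-4 un I-1×I-2: kk
K/III-1 aff II-2×II-1: Kk
K/III-2 un II-2×II-1: kk
⇒ K over [I-1,I-2,II-1,II-2,II-3,II-4,III-1,III-2]: 1 consistent

I-2 ∈ {Aa Kk, aa Kk}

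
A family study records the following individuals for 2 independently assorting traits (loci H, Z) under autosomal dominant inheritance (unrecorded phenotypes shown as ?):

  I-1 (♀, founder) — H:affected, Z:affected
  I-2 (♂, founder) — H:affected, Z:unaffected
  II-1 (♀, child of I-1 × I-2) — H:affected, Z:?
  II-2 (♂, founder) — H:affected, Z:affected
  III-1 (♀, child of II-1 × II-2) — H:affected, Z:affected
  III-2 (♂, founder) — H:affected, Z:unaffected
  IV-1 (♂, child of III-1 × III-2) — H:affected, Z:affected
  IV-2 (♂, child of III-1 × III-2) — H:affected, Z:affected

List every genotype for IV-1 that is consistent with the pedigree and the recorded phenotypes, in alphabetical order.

IV-1 ∈ {HH Zz, Hh Zz}

H/I-1 aff ·: Hh|HH
H/I-2 aff ·: Hh|HH
H/II-1 aff I-1×I-2: Hh|HH
H/II-2 aff ·: Hh|HH
H/III-1 aff II-1×II-2: Hh|HH
H/III-2 aff ·: Hh|HH
H/IV-1 aff III-1×III-2: Hh|HH
H/IV-2 aff III-1×III-2: Hh|HH
⇒ H over [I-1,I-2,II-1,II-2,III-1,III-2,IV-1,IV-2]: 150 consistent
Z/I-1 aff ·: Zz|ZZ
Z/I-2 un ·: zz
Z/II-1 ? I-1×I-2: zz|Zz
Z/II-2 aff ·: Zz|ZZ
Z/III-1 aff II-1×II-2: Zz|ZZ
Z/III-2 un ·: zz
Z/IV-1 aff III-1×III-2: Zz
Z/IV-2 aff III-1×III-2: Zz
⇒ Z over [I-1,I-2,II-1,II-2,III-1,III-2,IV-1,IV-2]: 10 consistent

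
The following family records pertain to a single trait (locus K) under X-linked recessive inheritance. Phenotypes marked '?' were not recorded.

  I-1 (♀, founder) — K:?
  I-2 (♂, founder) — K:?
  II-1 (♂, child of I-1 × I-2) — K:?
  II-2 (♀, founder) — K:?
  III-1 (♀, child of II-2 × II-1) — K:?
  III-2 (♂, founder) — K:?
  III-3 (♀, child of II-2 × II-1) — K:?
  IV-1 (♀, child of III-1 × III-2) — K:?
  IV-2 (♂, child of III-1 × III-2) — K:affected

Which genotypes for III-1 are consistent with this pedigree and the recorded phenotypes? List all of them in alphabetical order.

K/I-1 ? ·: X^KX^K|X^KX^k|X^kX^k
K/I-2 ? ·: X^KY|X^kY
K/II-1 ? I-1×I-2: X^KY|X^kY
K/II-2 ? ·: X^KX^K|X^KX^k|X^kX^k
K/III-1 ? II-2×II-1: X^KX^k|X^kX^k
K/III-2 ? ·: X^KY|X^kY
K/III-3 ? II-2×II-1: X^KX^K|X^KX^k|X^kX^k
K/IV-1 ? III-1×III-2: X^KX^K|X^KX^k|X^kX^k
K/IV-2 aff III-1×III-2: X^kY
⇒ K over [I-1,I-2,II-1,II-2,III-1,III-2,III-3,IV-1,IV-2]: 120 consistent

III-1 ∈ {X^KX^k, X^kX^k}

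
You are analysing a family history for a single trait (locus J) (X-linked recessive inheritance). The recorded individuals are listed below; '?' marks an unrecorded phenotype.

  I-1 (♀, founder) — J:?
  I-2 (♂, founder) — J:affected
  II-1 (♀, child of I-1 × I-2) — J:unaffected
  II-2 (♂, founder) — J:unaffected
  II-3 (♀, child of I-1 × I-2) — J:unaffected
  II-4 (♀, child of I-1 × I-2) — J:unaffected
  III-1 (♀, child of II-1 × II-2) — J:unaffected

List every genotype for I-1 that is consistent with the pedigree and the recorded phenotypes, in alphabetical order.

J/I-1 ? ·: X^JX^J|X^JX^j
J/I-2 aff ·: X^jY
J/II-1 un I-1×I-2: X^JX^j
J/II-2 un ·: X^JY
J/II-3 un I-1×I-2: X^JX^j
J/II-4 un I-1×I-2: X^JX^j
J/III-1 un II-1×II-2: X^JX^J|X^JX^j
⇒ J over [I-1,I-2,II-1,II-2,II-3,II-4,III-1]: 4 consistent

I-1 ∈ {X^JX^J, X^JX^j}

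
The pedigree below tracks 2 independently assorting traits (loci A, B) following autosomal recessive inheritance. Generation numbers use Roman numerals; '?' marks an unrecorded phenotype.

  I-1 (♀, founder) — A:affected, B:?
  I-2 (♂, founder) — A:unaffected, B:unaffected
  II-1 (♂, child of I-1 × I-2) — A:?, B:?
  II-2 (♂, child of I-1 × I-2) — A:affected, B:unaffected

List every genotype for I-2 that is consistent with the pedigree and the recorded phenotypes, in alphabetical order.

A/I-1 aff ·: aa
A/I-2 un ·: Aa
A/II-1 ? I-1×I-2: Aa|aa
A/II-2 aff I-1×I-2: aa
⇒ A over [I-1,I-2,II-1,II-2]: 2 consistent
B/I-1 ? ·: BB|Bb|bb
B/I-2 un ·: BB|Bb
B/II-1 ? I-1×I-2: BB|Bb|bb
B/II-2 un I-1×I-2: BB|Bb
⇒ B over [I-1,I-2,II-1,II-2]: 18 consistent

I-2 ∈ {Aa BB, Aa Bb}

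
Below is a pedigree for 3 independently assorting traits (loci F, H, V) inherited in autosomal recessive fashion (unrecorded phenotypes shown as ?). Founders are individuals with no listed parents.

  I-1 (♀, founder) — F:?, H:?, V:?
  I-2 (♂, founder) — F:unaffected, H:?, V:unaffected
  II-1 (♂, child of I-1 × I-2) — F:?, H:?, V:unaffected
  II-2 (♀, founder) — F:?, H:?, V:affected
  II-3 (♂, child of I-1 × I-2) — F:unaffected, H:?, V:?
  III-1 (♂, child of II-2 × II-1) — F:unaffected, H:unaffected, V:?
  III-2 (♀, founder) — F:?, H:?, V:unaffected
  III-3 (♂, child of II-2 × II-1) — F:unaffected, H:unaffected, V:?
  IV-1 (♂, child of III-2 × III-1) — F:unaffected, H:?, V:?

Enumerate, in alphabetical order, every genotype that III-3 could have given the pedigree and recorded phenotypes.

III-3 ∈ {FF HH Vv, FF HH vv, FF Hh Vv, FF Hh vv, Ff HH Vv, Ff HH vv, Ff Hh Vv, Ff Hh vv}

F/I-1 ? ·: FF|Ff|ff
F/I-2 un ·: FF|Ff
F/II-1 ? I-1×I-2: FF|Ff|ff
F/II-2 ? ·: FF|Ff|ff
F/II-3 un I-1×I-2: FF|Ff
F/III-1 un II-2×II-1: FF|Ff
F/III-2 ? ·: FF|Ff|ff
F/III-3 un II-2×II-1: FF|Ff
F/IV-1 un III-2×III-1: FF|Ff
⇒ F over [I-1,I-2,II-1,II-2,II-3,III-1,III-2,III-3,IV-1]: 547 consistent
H/I-1 ? ·: HH|Hh|hh
H/I-2 ? ·: HH|Hh|hh
H/II-1 ? I-1×I-2: HH|Hh|hh
H/II-2 ? ·: HH|Hh|hh
H/II-3 ? I-1×I-2: HH|Hh|hh
H/III-1 un II-2×II-1: HH|Hh
H/III-2 ? ·: HH|Hh|hh
H/III-3 un II-2×II-1: HH|Hh
H/IV-1 ? III-2×III-1: HH|Hh|hh
⇒ H over [I-1,I-2,II-1,II-2,II-3,III-1,III-2,III-3,IV-1]: 1039 consistent
V/I-1 ? ·: VV|Vv|vv
V/I-2 un ·: VV|Vv
V/II-1 un I-1×I-2: VV|Vv
V/II-2 aff ·: vv
V/II-3 ? I-1×I-2: VV|Vv|vv
V/III-1 ? II-2×II-1: Vv|vv
V/III-2 un ·: VV|Vv
V/III-3 ? II-2×II-1: Vv|vv
V/IV-1 ? III-2×III-1: VV|Vv|vv
⇒ V over [I-1,I-2,II-1,II-2,II-3,III-1,III-2,III-3,IV-1]: 200 consistent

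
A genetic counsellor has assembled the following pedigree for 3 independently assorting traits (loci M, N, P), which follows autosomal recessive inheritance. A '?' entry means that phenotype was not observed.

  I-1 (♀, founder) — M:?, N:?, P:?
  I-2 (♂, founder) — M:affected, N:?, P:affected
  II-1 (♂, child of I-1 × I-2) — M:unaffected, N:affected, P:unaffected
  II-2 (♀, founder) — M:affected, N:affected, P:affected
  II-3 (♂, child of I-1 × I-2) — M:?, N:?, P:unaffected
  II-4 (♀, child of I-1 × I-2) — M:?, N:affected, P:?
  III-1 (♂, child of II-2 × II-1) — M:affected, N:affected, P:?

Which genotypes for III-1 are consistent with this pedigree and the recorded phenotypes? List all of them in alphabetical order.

M/I-1 ? ·: MM|Mm
M/I-2 aff ·: mm
M/II-1 un I-1×I-2: Mm
M/II-2 aff ·: mm
M/II-3 ? I-1×I-2: Mm|mm
M/II-4 ? I-1×I-2: Mm|mm
M/III-1 aff II-2×II-1: mm
⇒ M over [I-1,I-2,II-1,II-2,II-3,II-4,III-1]: 5 consistent
N/I-1 ? ·: Nn|nn
N/I-2 ? ·: Nn|nn
N/II-1 aff I-1×I-2: nn
N/II-2 aff ·: nn
N/II-3 ? I-1×I-2: NN|Nn|nn
N/II-4 aff I-1×I-2: nn
N/III-1 aff II-2×II-1: nn
⇒ N over [I-1,I-2,II-1,II-2,II-3,II-4,III-1]: 8 consistent
P/I-1 ? ·: PP|Pp
P/I-2 aff ·: pp
P/II-1 un I-1×I-2: Pp
P/II-2 aff ·: pp
P/II-3 un I-1×I-2: Pp
P/II-4 ? I-1×I-2: Pp|pp
P/III-1 ? II-2×II-1: Pp|pp
⇒ P over [I-1,I-2,II-1,II-2,II-3,II-4,III-1]: 6 consistent

III-1 ∈ {mm nn Pp, mm nn pp}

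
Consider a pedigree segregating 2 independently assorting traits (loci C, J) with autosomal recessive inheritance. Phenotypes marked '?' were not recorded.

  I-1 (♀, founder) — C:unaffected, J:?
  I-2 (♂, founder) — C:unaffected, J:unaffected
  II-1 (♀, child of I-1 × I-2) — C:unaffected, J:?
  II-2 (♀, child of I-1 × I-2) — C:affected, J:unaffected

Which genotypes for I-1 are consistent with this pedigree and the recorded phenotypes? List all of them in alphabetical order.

I-1 ∈ {Cc JJ, Cc Jj, Cc jj}

C/I-1 un ·: Cc
C/I-2 un ·: Cc
C/II-1 un I-1×I-2: CC|Cc
C/II-2 aff I-1×I-2: cc
⇒ C over [I-1,I-2,II-1,II-2]: 2 consistent
J/I-1 ? ·: JJ|Jj|jj
J/I-2 un ·: JJ|Jj
J/II-1 ? I-1×I-2: JJ|Jj|jj
J/II-2 un I-1×I-2: JJ|Jj
⇒ J over [I-1,I-2,II-1,II-2]: 18 consistent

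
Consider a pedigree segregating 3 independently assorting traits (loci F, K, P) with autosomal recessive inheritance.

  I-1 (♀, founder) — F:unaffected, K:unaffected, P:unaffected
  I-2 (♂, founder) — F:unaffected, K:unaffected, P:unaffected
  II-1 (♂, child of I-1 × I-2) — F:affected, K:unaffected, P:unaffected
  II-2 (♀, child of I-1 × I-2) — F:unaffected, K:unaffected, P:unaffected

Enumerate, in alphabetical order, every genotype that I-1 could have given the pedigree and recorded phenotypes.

I-1 ∈ {Ff KK PP, Ff KK Pp, Ff Kk PP, Ff Kk Pp}

F/I-1 un ·: Ff
F/I-2 un ·: Ff
F/II-1 aff I-1×I-2: ff
F/II-2 un I-1×I-2: FF|Ff
⇒ F over [I-1,I-2,II-1,II-2]: 2 consistent
K/I-1 un ·: KK|Kk
K/I-2 un ·: KK|Kk
K/II-1 un I-1×I-2: KK|Kk
K/II-2 un I-1×I-2: KK|Kk
⇒ K over [I-1,I-2,II-1,II-2]: 13 consistent
P/I-1 un ·: PP|Pp
P/I-2 un ·: PP|Pp
P/II-1 un I-1×I-2: PP|Pp
P/II-2 un I-1×I-2: PP|Pp
⇒ P over [I-1,I-2,II-1,II-2]: 13 consistent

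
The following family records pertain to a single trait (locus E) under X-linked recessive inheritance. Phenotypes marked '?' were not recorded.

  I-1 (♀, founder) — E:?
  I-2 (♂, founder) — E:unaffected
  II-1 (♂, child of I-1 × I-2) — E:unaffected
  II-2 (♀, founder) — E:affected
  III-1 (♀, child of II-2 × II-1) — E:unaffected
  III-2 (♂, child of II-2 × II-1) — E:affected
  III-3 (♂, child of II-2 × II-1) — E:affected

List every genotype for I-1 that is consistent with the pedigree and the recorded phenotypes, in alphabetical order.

E/I-1 ? ·: X^EX^E|X^EX^e
E/I-2 un ·: X^EY
E/II-1 un I-1×I-2: X^EY
E/II-2 aff ·: X^eX^e
E/III-1 un II-2×II-1: X^EX^e
E/III-2 aff II-2×II-1: X^eY
E/III-3 aff II-2×II-1: X^eY
⇒ E over [I-1,I-2,II-1,II-2,III-1,III-2,III-3]: 2 consistent

I-1 ∈ {X^EX^E, X^EX^e}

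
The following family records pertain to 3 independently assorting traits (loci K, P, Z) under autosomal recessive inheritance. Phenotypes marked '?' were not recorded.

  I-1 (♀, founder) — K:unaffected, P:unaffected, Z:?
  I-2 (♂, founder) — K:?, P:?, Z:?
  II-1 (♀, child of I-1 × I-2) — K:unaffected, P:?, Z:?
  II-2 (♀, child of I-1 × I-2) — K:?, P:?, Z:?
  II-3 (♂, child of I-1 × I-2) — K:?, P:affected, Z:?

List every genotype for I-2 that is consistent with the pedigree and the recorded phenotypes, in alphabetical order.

K/I-1 un ·: KK|Kk
K/I-2 ? ·: KK|Kk|kk
K/II-1 un I-1×I-2: KK|Kk
K/II-2 ? I-1×I-2: KK|Kk|kk
K/II-3 ? I-1×I-2: KK|Kk|kk
⇒ K over [I-1,I-2,II-1,II-2,II-3]: 40 consistent
P/I-1 un ·: Pp
P/I-2 ? ·: Pp|pp
P/II-1 ? I-1×I-2: PP|Pp|pp
P/II-2 ? I-1×I-2: PP|Pp|pp
P/II-3 aff I-1×I-2: pp
⇒ P over [I-1,I-2,II-1,II-2,II-3]: 13 consistent
Z/I-1 ? ·: ZZ|Zz|zz
Z/I-2 ? ·: ZZ|Zz|zz
Z/II-1 ? I-1×I-2: ZZ|Zz|zz
Z/II-2 ? I-1×I-2: ZZ|Zz|zz
Z/II-3 ? I-1×I-2: ZZ|Zz|zz
⇒ Z over [I-1,I-2,II-1,II-2,II-3]: 63 consistent

I-2 ∈ {KK Pp ZZ, KK Pp Zz, KK Pp zz, KK pp ZZ, KK pp Zz, KK pp zz, Kk Pp ZZ, Kk Pp Zz, Kk Pp zz, Kk pp ZZ, Kk pp Zz, Kk pp zz, kk Pp ZZ, kk Pp Zz, kk Pp zz, kk pp ZZ, kk pp Zz, kk pp zz}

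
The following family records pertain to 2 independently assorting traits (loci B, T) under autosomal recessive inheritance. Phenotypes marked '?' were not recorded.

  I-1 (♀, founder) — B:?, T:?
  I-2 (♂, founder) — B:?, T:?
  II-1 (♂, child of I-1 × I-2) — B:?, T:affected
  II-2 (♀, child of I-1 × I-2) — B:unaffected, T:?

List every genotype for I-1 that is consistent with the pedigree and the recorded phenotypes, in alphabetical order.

I-1 ∈ {BB Tt, BB tt, Bb Tt, Bb tt, bb Tt, bb tt}

B/I-1 ? ·: BB|Bb|bb
B/I-2 ? ·: BB|Bb|bb
B/II-1 ? I-1×I-2: BB|Bb|bb
B/II-2 un I-1×I-2: BB|Bb
⇒ B over [I-1,I-2,II-1,II-2]: 21 consistent
T/I-1 ? ·: Tt|tt
T/I-2 ? ·: Tt|tt
T/II-1 aff I-1×I-2: tt
T/II-2 ? I-1×I-2: TT|Tt|tt
⇒ T over [I-1,I-2,II-1,II-2]: 8 consistent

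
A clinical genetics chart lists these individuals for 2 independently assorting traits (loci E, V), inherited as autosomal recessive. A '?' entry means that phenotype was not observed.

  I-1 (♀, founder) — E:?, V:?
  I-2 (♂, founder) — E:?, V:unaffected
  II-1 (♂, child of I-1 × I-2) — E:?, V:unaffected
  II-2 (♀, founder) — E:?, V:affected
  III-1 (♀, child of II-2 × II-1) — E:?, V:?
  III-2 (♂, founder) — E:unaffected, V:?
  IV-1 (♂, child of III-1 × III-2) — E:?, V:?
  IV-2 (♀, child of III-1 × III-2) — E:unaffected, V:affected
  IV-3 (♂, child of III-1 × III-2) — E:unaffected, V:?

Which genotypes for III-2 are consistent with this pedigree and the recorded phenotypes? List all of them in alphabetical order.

III-2 ∈ {EE Vv, EE vv, Ee Vv, Ee vv}

E/I-1 ? ·: EE|Ee|ee
E/I-2 ? ·: EE|Ee|ee
E/II-1 ? I-1×I-2: EE|Ee|ee
E/II-2 ? ·: EE|Ee|ee
E/III-1 ? II-2×II-1: EE|Ee|ee
E/III-2 un ·: EE|Ee
E/IV-1 ? III-1×III-2: EE|Ee|ee
E/IV-2 un III-1×III-2: EE|Ee
E/IV-3 un III-1×III-2: EE|Ee
⇒ E over [I-1,I-2,II-1,II-2,III-1,III-2,IV-1,IV-2,IV-3]: 1004 consistent
V/I-1 ? ·: VV|Vv|vv
V/I-2 un ·: VV|Vv
V/II-1 un I-1×I-2: VV|Vv
V/II-2 aff ·: vv
V/III-1 ? II-2×II-1: Vv|vv
V/III-2 ? ·: Vv|vv
V/IV-1 ? III-1×III-2: VV|Vv|vv
V/IV-2 aff III-1×III-2: vv
V/IV-3 ? III-1×III-2: VV|Vv|vv
⇒ V over [I-1,I-2,II-1,II-2,III-1,III-2,IV-1,IV-2,IV-3]: 142 consistent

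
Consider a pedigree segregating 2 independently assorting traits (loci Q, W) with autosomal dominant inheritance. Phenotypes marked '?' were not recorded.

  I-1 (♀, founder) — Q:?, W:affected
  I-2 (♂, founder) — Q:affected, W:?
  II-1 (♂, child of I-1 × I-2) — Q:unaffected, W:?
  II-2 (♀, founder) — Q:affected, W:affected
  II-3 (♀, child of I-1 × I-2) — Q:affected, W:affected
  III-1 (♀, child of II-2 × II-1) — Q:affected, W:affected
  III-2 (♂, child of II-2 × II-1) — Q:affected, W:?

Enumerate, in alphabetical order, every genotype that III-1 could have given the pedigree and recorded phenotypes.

Q/I-1 ? ·: qq|Qq
Q/I-2 aff ·: Qq
Q/II-1 un I-1×I-2: qq
Q/II-2 aff ·: Qq|QQ
Q/II-3 aff I-1×I-2: Qq|QQ
Q/III-1 aff II-2×II-1: Qq
Q/III-2 aff II-2×II-1: Qq
⇒ Q over [I-1,I-2,II-1,II-2,II-3,III-1,III-2]: 6 consistent
W/I-1 aff ·: Ww|WW
W/I-2 ? ·: ww|Ww|WW
W/II-1 ? I-1×I-2: ww|Ww|WW
W/II-2 aff ·: Ww|WW
W/II-3 aff I-1×I-2: Ww|WW
W/III-1 aff II-2×II-1: Ww|WW
W/III-2 ? II-2×II-1: ww|Ww|WW
⇒ W over [I-1,I-2,II-1,II-2,II-3,III-1,III-2]: 124 consistent

III-1 ∈ {Qq WW, Qq Ww}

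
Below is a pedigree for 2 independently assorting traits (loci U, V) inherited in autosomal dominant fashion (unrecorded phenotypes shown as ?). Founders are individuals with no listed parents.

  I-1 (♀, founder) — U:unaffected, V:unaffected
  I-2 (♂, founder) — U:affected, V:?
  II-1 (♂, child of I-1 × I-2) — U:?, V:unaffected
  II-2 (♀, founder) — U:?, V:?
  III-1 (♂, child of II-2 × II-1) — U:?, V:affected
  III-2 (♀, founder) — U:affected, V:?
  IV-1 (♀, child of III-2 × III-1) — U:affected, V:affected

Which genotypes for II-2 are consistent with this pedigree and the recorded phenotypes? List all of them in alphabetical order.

II-2 ∈ {UU VV, UU Vv, Uu VV, Uu Vv, uu VV, uu Vv}

U/I-1 un ·: uu
U/I-2 aff ·: Uu|UU
U/II-1 ? I-1×I-2: uu|Uu
U/II-2 ? ·: uu|Uu|UU
U/III-1 ? II-2×II-1: uu|Uu|UU
U/III-2 aff ·: Uu|UU
U/IV-1 aff III-2×III-1: Uu|UU
⇒ U over [I-1,I-2,II-1,II-2,III-1,III-2,IV-1]: 56 consistent
V/I-1 un ·: vv
V/I-2 ? ·: vv|Vv
V/II-1 un I-1×I-2: vv
V/II-2 ? ·: Vv|VV
V/III-1 aff II-2×II-1: Vv
V/III-2 ? ·: vv|Vv|VV
V/IV-1 aff III-2×III-1: Vv|VV
⇒ V over [I-1,I-2,II-1,II-2,III-1,III-2,IV-1]: 20 consistent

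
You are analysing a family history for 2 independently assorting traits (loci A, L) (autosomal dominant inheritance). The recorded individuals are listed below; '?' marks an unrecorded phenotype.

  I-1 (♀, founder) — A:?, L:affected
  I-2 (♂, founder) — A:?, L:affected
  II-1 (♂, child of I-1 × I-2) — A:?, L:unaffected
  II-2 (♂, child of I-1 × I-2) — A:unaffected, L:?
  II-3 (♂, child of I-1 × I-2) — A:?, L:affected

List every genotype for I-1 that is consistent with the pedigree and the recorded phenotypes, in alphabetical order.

A/I-1 ? ·: aa|Aa
A/I-2 ? ·: aa|Aa
A/II-1 ? I-1×I-2: aa|Aa|AA
A/II-2 un I-1×I-2: aa
A/II-3 ? I-1×I-2: aa|Aa|AA
⇒ A over [I-1,I-2,II-1,II-2,II-3]: 18 consistent
L/I-1 aff ·: Ll
L/I-2 aff ·: Ll
L/II-1 un I-1×I-2: ll
L/II-2 ? I-1×I-2: ll|Ll|LL
L/II-3 aff I-1×I-2: Ll|LL
⇒ L over [I-1,I-2,II-1,II-2,II-3]: 6 consistent

I-1 ∈ {Aa Ll, aa Ll}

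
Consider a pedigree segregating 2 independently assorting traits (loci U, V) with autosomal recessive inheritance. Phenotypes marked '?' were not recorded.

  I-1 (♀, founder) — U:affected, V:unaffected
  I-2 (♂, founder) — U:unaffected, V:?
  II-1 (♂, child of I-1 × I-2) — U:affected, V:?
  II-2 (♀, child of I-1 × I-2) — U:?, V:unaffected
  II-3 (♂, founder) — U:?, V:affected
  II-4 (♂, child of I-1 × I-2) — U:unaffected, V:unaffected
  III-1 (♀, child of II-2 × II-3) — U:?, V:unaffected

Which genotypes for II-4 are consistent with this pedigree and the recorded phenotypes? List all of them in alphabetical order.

U/I-1 aff ·: uu
U/I-2 un ·: Uu
U/II-1 aff I-1×I-2: uu
U/II-2 ? I-1×I-2: Uu|uu
U/II-3 ? ·: UU|Uu|uu
U/II-4 un I-1×I-2: Uu
U/III-1 ? II-2×II-3: UU|Uu|uu
⇒ U over [I-1,I-2,II-1,II-2,II-3,II-4,III-1]: 11 consistent
V/I-1 un ·: VV|Vv
V/I-2 ? ·: VV|Vv|vv
V/II-1 ? I-1×I-2: VV|Vv|vv
V/II-2 un I-1×I-2: VV|Vv
V/II-3 aff ·: vv
V/II-4 un I-1×I-2: VV|Vv
V/III-1 un II-2×II-3: Vv
⇒ V over [I-1,I-2,II-1,II-2,II-3,II-4,III-1]: 32 consistent

II-4 ∈ {Uu VV, Uu Vv}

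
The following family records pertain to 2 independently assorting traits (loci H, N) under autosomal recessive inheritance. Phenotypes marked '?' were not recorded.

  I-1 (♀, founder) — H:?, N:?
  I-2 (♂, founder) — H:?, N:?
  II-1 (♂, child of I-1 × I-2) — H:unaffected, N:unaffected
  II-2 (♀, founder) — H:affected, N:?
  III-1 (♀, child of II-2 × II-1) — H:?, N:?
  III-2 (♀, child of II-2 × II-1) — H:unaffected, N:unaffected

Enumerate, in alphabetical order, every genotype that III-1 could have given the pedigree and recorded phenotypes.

H/I-1 ? ·: HH|Hh|hh
H/I-2 ? ·: HH|Hh|hh
H/II-1 un I-1×I-2: HH|Hh
H/II-2 aff ·: hh
H/III-1 ? II-2×II-1: Hh|hh
H/III-2 un II-2×II-1: Hh
⇒ H over [I-1,I-2,II-1,II-2,III-1,III-2]: 18 consistent
N/I-1 ? ·: NN|Nn|nn
N/I-2 ? ·: NN|Nn|nn
N/II-1 un I-1×I-2: NN|Nn
N/II-2 ? ·: NN|Nn|nn
N/III-1 ? II-2×II-1: NN|Nn|nn
N/III-2 un II-2×II-1: NN|Nn
⇒ N over [I-1,I-2,II-1,II-2,III-1,III-2]: 108 consistent

III-1 ∈ {Hh NN, Hh Nn, Hh nn, hh NN, hh Nn, hh nn}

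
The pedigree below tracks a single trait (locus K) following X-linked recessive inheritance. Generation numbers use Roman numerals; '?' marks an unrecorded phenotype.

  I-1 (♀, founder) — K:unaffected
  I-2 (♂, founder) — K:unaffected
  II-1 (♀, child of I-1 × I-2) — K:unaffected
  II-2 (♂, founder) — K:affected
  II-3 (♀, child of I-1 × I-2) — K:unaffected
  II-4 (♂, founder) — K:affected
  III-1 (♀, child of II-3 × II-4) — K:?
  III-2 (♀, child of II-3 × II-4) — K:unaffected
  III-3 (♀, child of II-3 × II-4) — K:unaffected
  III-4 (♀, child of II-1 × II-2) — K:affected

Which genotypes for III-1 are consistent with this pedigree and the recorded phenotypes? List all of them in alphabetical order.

K/I-1 un ·: X^KX^k
K/I-2 un ·: X^KY
K/II-1 un I-1×I-2: X^KX^k
K/II-2 aff ·: X^kY
K/II-3 un I-1×I-2: X^KX^K|X^KX^k
K/II-4 aff ·: X^kY
K/III-1 ? II-3×II-4: X^KX^k|X^kX^k
K/III-2 un II-3×II-4: X^KX^k
K/III-3 un II-3×II-4: X^KX^k
K/III-4 aff II-1×II-2: X^kX^k
⇒ K over [I-1,I-2,II-1,II-2,II-3,II-4,III-1,III-2,III-3,III-4]: 3 consistent

III-1 ∈ {X^KX^k, X^kX^k}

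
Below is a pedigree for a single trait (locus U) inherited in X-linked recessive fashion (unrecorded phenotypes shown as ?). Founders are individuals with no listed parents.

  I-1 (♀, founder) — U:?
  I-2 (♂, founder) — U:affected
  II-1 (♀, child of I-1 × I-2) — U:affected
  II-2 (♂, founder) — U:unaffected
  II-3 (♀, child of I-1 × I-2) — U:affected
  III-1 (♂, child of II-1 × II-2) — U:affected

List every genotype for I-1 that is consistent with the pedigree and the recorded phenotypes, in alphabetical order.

U/I-1 ? ·: X^UX^u|X^uX^u
U/I-2 aff ·: X^uY
U/II-1 aff I-1×I-2: X^uX^u
U/II-2 un ·: X^UY
U/II-3 aff I-1×I-2: X^uX^u
U/III-1 aff II-1×II-2: X^uY
⇒ U over [I-1,I-2,II-1,II-2,II-3,III-1]: 2 consistent

I-1 ∈ {X^UX^u, X^uX^u}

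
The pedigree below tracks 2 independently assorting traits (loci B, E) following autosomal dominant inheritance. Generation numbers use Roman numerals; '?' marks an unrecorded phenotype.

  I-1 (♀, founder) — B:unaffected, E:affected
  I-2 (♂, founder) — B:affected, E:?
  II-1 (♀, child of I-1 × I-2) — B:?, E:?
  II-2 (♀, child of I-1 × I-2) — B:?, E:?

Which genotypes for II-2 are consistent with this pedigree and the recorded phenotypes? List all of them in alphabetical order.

II-2 ∈ {Bb EE, Bb Ee, Bb ee, bb EE, bb Ee, bb ee}

B/I-1 un ·: bb
B/I-2 aff ·: Bb|BB
B/II-1 ? I-1×I-2: bb|Bb
B/II-2 ? I-1×I-2: bb|Bb
⇒ B over [I-1,I-2,II-1,II-2]: 5 consistent
E/I-1 aff ·: Ee|EE
E/I-2 ? ·: ee|Ee|EE
E/II-1 ? I-1×I-2: ee|Ee|EE
E/II-2 ? I-1×I-2: ee|Ee|EE
⇒ E over [I-1,I-2,II-1,II-2]: 23 consistent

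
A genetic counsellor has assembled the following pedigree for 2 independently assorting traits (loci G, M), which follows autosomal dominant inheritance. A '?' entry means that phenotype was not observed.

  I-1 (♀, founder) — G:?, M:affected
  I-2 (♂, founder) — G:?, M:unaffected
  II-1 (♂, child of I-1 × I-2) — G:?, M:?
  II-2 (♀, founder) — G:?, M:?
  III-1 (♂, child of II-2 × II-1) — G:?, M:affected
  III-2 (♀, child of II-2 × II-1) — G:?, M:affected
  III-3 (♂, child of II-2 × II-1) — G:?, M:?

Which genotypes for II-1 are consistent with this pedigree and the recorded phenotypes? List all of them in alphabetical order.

II-1 ∈ {GG Mm, GG mm, Gg Mm, Gg mm, gg Mm, gg mm}

G/I-1 ? ·: gg|Gg|GG
G/I-2 ? ·: gg|Gg|GG
G/II-1 ? I-1×I-2: gg|Gg|GG
G/II-2 ? ·: gg|Gg|GG
G/III-1 ? II-2×II-1: gg|Gg|GG
G/III-2 ? II-2×II-1: gg|Gg|GG
G/III-3 ? II-2×II-1: gg|Gg|GG
⇒ G over [I-1,I-2,II-1,II-2,III-1,III-2,III-3]: 381 consistent
M/I-1 aff ·: Mm|MM
M/I-2 un ·: mm
M/II-1 ? I-1×I-2: mm|Mm
M/II-2 ? ·: mm|Mm|MM
M/III-1 aff II-2×II-1: Mm|MM
M/III-2 aff II-2×II-1: Mm|MM
M/III-3 ? II-2×II-1: mm|Mm|MM
⇒ M over [I-1,I-2,II-1,II-2,III-1,III-2,III-3]: 47 consistent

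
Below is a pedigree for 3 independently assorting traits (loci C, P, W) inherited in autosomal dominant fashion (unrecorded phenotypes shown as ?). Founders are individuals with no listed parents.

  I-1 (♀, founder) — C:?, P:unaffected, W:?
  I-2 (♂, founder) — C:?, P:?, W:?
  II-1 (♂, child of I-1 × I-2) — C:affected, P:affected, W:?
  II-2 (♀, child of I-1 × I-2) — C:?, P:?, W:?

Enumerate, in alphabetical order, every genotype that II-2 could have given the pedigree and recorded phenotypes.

C/I-1 ? ·: cc|Cc|CC
C/I-2 ? ·: cc|Cc|CC
C/II-1 aff I-1×I-2: Cc|CC
C/II-2 ? I-1×I-2: cc|Cc|CC
⇒ C over [I-1,I-2,II-1,II-2]: 21 consistent
P/I-1 un ·: pp
P/I-2 ? ·: Pp|PP
P/II-1 aff I-1×I-2: Pp
P/II-2 ? I-1×I-2: pp|Pp
⇒ P over [I-1,I-2,II-1,II-2]: 3 consistent
W/I-1 ? ·: ww|Ww|WW
W/I-2 ? ·: ww|Ww|WW
W/II-1 ? I-1×I-2: ww|Ww|WW
W/II-2 ? I-1×I-2: ww|Ww|WW
⇒ W over [I-1,I-2,II-1,II-2]: 29 consistent

II-2 ∈ {CC Pp WW, CC Pp Ww, CC Pp ww, CC pp WW, CC pp Ww, CC pp ww, Cc Pp WW, Cc Pp Ww, Cc Pp ww, Cc pp WW, Cc pp Ww, Cc pp ww, cc Pp WW, cc Pp Ww, cc Pp ww, cc pp WW, cc pp Ww, cc pp ww}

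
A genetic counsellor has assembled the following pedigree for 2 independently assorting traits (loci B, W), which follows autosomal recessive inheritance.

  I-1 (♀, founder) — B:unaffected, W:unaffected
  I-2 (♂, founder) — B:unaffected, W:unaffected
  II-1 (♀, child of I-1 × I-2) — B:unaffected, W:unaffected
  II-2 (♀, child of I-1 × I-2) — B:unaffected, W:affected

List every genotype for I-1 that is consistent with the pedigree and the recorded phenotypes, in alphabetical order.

I-1 ∈ {BB Ww, Bb Ww}

B/I-1 un ·: BB|Bb
B/I-2 un ·: BB|Bb
B/II-1 un I-1×I-2: BB|Bb
B/II-2 un I-1×I-2: BB|Bb
⇒ B over [I-1,I-2,II-1,II-2]: 13 consistent
W/I-1 un ·: Ww
W/I-2 un ·: Ww
W/II-1 un I-1×I-2: WW|Ww
W/II-2 aff I-1×I-2: ww
⇒ W over [I-1,I-2,II-1,II-2]: 2 consistent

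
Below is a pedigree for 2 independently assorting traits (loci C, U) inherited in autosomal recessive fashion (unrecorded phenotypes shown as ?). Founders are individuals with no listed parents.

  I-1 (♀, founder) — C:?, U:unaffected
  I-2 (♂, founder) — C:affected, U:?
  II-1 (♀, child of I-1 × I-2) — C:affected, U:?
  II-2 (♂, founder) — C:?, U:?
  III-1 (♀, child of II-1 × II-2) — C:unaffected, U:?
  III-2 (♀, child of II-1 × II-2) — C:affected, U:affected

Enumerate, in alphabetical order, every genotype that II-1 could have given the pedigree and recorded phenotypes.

II-1 ∈ {cc Uu, cc uu}

C/I-1 ? ·: Cc|cc
C/I-2 aff ·: cc
C/II-1 aff I-1×I-2: cc
C/II-2 ? ·: Cc
C/III-1 un II-1×II-2: Cc
C/III-2 aff II-1×II-2: cc
⇒ C over [I-1,I-2,II-1,II-2,III-1,III-2]: 2 consistent
U/I-1 un ·: UU|Uu
U/I-2 ? ·: UU|Uu|uu
U/II-1 ? I-1×I-2: Uu|uu
U/II-2 ? ·: Uu|uu
U/III-1 ? II-1×II-2: UU|Uu|uu
U/III-2 aff II-1×II-2: uu
⇒ U over [I-1,I-2,II-1,II-2,III-1,III-2]: 31 consistent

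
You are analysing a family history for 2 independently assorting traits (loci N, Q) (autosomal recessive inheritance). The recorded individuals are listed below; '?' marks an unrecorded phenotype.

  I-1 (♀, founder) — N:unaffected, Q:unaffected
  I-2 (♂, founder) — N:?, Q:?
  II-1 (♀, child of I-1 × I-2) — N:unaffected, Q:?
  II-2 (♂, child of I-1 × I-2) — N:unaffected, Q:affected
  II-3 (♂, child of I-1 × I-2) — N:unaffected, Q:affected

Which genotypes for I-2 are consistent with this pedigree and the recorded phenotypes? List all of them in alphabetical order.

I-2 ∈ {NN Qq, NN qq, Nn Qq, Nn qq, nn Qq, nn qq}

N/I-1 un ·: NN|Nn
N/I-2 ? ·: NN|Nn|nn
N/II-1 un I-1×I-2: NN|Nn
N/II-2 un I-1×I-2: NN|Nn
N/II-3 un I-1×I-2: NN|Nn
⇒ N over [I-1,I-2,II-1,II-2,II-3]: 27 consistent
Q/I-1 un ·: Qq
Q/I-2 ? ·: Qq|qq
Q/II-1 ? I-1×I-2: QQ|Qq|qq
Q/II-2 aff I-1×I-2: qq
Q/II-3 aff I-1×I-2: qq
⇒ Q over [I-1,I-2,II-1,II-2,II-3]: 5 consistent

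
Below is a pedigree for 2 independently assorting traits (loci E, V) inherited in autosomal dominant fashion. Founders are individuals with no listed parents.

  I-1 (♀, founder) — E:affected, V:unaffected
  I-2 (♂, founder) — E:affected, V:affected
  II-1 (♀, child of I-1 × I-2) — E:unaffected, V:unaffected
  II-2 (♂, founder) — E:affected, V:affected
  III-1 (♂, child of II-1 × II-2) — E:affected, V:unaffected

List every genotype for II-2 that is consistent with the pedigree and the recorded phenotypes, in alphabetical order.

II-2 ∈ {EE Vv, Ee Vv}

E/I-1 aff ·: Ee
E/I-2 aff ·: Ee
E/II-1 un I-1×I-2: ee
E/II-2 aff ·: Ee|EE
E/III-1 aff II-1×II-2: Ee
⇒ E over [I-1,I-2,II-1,II-2,III-1]: 2 consistent
V/I-1 un ·: vv
V/I-2 aff ·: Vv
V/II-1 un I-1×I-2: vv
V/II-2 aff ·: Vv
V/III-1 un II-1×II-2: vv
⇒ V over [I-1,I-2,II-1,II-2,III-1]: 1 consistent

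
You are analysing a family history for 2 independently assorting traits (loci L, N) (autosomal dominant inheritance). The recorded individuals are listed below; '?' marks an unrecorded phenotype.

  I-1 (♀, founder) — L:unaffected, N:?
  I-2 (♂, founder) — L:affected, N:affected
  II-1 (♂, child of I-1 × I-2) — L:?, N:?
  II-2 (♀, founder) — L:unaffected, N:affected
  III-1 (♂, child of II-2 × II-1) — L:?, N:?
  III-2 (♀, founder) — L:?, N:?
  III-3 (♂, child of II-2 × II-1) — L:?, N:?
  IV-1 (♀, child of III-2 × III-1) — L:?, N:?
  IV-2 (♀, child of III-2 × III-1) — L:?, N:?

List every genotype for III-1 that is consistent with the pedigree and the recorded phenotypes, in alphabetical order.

III-1 ∈ {Ll NN, Ll Nn, Ll nn, ll NN, ll Nn, ll nn}

L/I-1 un ·: ll
L/I-2 aff ·: Ll|LL
L/II-1 ? I-1×I-2: ll|Ll
L/II-2 un ·: ll
L/III-1 ? II-2×II-1: ll|Ll
L/III-2 ? ·: ll|Ll|LL
L/III-3 ? II-2×II-1: ll|Ll
L/IV-1 ? III-2×III-1: ll|Ll|LL
L/IV-2 ? III-2×III-1: ll|Ll|LL
⇒ L over [I-1,I-2,II-1,II-2,III-1,III-2,III-3,IV-1,IV-2]: 98 consistent
N/I-1 ? ·: nn|Nn|NN
N/I-2 aff ·: Nn|NN
N/II-1 ? I-1×I-2: nn|Nn|NN
N/II-2 aff ·: Nn|NN
N/III-1 ? II-2×II-1: nn|Nn|NN
N/III-2 ? ·: nn|Nn|NN
N/III-3 ? II-2×II-1: nn|Nn|NN
N/IV-1 ? III-2×III-1: nn|Nn|NN
N/IV-2 ? III-2×III-1: nn|Nn|NN
⇒ N over [I-1,I-2,II-1,II-2,III-1,III-2,III-3,IV-1,IV-2]: 999 consistent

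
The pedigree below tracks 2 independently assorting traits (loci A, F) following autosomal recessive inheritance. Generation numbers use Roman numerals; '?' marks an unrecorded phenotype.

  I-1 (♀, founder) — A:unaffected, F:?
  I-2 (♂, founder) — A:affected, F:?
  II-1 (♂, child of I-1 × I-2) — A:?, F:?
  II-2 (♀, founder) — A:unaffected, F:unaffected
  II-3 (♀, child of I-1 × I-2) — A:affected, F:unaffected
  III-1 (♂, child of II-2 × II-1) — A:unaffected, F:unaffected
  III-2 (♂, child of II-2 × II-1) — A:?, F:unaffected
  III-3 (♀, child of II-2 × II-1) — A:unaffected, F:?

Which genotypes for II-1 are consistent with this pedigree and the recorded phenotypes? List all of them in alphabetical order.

II-1 ∈ {Aa FF, Aa Ff, Aa ff, aa FF, aa Ff, aa ff}

A/I-1 un ·: Aa
A/I-2 aff ·: aa
A/II-1 ? I-1×I-2: Aa|aa
A/II-2 un ·: AA|Aa
A/II-3 aff I-1×I-2: aa
A/III-1 un II-2×II-1: AA|Aa
A/III-2 ? II-2×II-1: AA|Aa|aa
A/III-3 un II-2×II-1: AA|Aa
⇒ A over [I-1,I-2,II-1,II-2,II-3,III-1,III-2,III-3]: 23 consistent
F/I-1 ? ·: FF|Ff|ff
F/I-2 ? ·: FF|Ff|ff
F/II-1 ? I-1×I-2: FF|Ff|ff
F/II-2 un ·: FF|Ff
F/II-3 un I-1×I-2: FF|Ff
F/III-1 un II-2×II-1: FF|Ff
F/III-2 un II-2×II-1: FF|Ff
F/III-3 ? II-2×II-1: FF|Ff|ff
⇒ F over [I-1,I-2,II-1,II-2,II-3,III-1,III-2,III-3]: 275 consistent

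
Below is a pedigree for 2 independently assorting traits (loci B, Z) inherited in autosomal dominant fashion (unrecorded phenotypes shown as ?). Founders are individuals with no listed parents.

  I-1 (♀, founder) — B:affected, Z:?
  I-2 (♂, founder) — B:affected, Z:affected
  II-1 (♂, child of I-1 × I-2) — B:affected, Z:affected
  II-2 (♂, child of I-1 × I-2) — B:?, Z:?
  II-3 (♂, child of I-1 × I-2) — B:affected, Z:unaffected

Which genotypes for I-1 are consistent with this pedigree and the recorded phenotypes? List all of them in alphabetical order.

B/I-1 aff ·: Bb|BB
B/I-2 aff ·: Bb|BB
B/II-1 aff I-1×I-2: Bb|BB
B/II-2 ? I-1×I-2: bb|Bb|BB
B/II-3 aff I-1×I-2: Bb|BB
⇒ B over [I-1,I-2,II-1,II-2,II-3]: 29 consistent
Z/I-1 ? ·: zz|Zz
Z/I-2 aff ·: Zz
Z/II-1 aff I-1×I-2: Zz|ZZ
Z/II-2 ? I-1×I-2: zz|Zz|ZZ
Z/II-3 un I-1×I-2: zz
⇒ Z over [I-1,I-2,II-1,II-2,II-3]: 8 consistent

I-1 ∈ {BB Zz, BB zz, Bb Zz, Bb zz}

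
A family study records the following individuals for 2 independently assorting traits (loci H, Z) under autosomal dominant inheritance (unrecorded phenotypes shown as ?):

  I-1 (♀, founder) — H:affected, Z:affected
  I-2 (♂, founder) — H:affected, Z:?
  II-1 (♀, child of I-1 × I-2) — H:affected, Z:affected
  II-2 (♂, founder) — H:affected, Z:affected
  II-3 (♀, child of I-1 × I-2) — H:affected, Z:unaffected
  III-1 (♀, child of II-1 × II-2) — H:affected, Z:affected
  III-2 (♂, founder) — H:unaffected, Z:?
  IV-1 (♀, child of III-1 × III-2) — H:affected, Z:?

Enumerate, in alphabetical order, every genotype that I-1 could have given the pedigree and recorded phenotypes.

I-1 ∈ {HH Zz, Hh Zz}

H/I-1 aff ·: Hh|HH
H/I-2 aff ·: Hh|HH
H/II-1 aff I-1×I-2: Hh|HH
H/II-2 aff ·: Hh|HH
H/II-3 aff I-1×I-2: Hh|HH
H/III-1 aff II-1×II-2: Hh|HH
H/III-2 un ·: hh
H/IV-1 aff III-1×III-2: Hh
⇒ H over [I-1,I-2,II-1,II-2,II-3,III-1,III-2,IV-1]: 45 consistent
Z/I-1 aff ·: Zz
Z/I-2 ? ·: zz|Zz
Z/II-1 aff I-1×I-2: Zz|ZZ
Z/II-2 aff ·: Zz|ZZ
Z/II-3 un I-1×I-2: zz
Z/III-1 aff II-1×II-2: Zz|ZZ
Z/III-2 ? ·: zz|Zz|ZZ
Z/IV-1 ? III-1×III-2: zz|Zz|ZZ
⇒ Z over [I-1,I-2,II-1,II-2,II-3,III-1,III-2,IV-1]: 59 consistent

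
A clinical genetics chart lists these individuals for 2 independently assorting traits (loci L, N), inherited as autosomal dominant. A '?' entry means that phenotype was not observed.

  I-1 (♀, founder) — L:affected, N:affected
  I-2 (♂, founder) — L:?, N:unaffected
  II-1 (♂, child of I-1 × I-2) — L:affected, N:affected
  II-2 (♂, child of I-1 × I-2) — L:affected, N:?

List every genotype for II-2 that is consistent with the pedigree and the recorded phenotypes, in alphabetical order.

II-2 ∈ {LL Nn, LL nn, Ll Nn, Ll nn}

L/I-1 aff ·: Ll|LL
L/I-2 ? ·: ll|Ll|LL
L/II-1 aff I-1×I-2: Ll|LL
L/II-2 aff I-1×I-2: Ll|LL
⇒ L over [I-1,I-2,II-1,II-2]: 15 consistent
N/I-1 aff ·: Nn|NN
N/I-2 un ·: nn
N/II-1 aff I-1×I-2: Nn
N/II-2 ? I-1×I-2: nn|Nn
⇒ N over [I-1,I-2,II-1,II-2]: 3 consistent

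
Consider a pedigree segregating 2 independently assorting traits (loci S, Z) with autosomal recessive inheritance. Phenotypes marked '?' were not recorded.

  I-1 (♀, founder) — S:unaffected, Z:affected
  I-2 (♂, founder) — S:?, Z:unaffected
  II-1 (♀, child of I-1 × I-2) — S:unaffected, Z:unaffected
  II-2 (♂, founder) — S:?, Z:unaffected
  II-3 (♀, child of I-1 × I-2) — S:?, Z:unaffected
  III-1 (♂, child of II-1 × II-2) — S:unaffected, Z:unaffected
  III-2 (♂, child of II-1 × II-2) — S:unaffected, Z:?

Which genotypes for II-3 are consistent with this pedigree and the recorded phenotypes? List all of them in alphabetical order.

II-3 ∈ {SS Zz, Ss Zz, ss Zz}

S/I-1 un ·: SS|Ss
S/I-2 ? ·: SS|Ss|ss
S/II-1 un I-1×I-2: SS|Ss
S/II-2 ? ·: SS|Ss|ss
S/II-3 ? I-1×I-2: SS|Ss|ss
S/III-1 un II-1×II-2: SS|Ss
S/III-2 un II-1×II-2: SS|Ss
⇒ S over [I-1,I-2,II-1,II-2,II-3,III-1,III-2]: 138 consistent
Z/I-1 aff ·: zz
Z/I-2 un ·: ZZ|Zz
Z/II-1 un I-1×I-2: Zz
Z/II-2 un ·: ZZ|Zz
Z/II-3 un I-1×I-2: Zz
Z/III-1 un II-1×II-2: ZZ|Zz
Z/III-2 ? II-1×II-2: ZZ|Zz|zz
⇒ Z over [I-1,I-2,II-1,II-2,II-3,III-1,III-2]: 20 consistent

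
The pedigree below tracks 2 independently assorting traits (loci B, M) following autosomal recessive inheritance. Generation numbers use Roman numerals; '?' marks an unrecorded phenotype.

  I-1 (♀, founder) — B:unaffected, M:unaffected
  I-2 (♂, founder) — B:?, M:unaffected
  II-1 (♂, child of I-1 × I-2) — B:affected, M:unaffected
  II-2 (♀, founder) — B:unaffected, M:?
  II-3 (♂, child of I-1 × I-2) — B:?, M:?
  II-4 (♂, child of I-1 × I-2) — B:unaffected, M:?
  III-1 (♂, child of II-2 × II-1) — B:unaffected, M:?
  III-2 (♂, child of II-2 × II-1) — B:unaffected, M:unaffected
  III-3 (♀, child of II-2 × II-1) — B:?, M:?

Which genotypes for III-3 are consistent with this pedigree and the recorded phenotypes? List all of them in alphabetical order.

B/I-1 un ·: Bb
B/I-2 ? ·: Bb|bb
B/II-1 aff I-1×I-2: bb
B/II-2 un ·: BB|Bb
B/II-3 ? I-1×I-2: BB|Bb|bb
B/II-4 un I-1×I-2: BB|Bb
B/III-1 un II-2×II-1: Bb
B/III-2 un II-2×II-1: Bb
B/III-3 ? II-2×II-1: Bb|bb
⇒ B over [I-1,I-2,II-1,II-2,II-3,II-4,III-1,III-2,III-3]: 24 consistent
M/I-1 un ·: MM|Mm
M/I-2 un ·: MM|Mm
M/II-1 un I-1×I-2: MM|Mm
M/II-2 ? ·: MM|Mm|mm
M/II-3 ? I-1×I-2: MM|Mm|mm
M/II-4 ? I-1×I-2: MM|Mm|mm
M/III-1 ? II-2×II-1: MM|Mm|mm
M/III-2 un II-2×II-1: MM|Mm
M/III-3 ? II-2×II-1: MM|Mm|mm
⇒ M over [I-1,I-2,II-1,II-2,II-3,II-4,III-1,III-2,III-3]: 690 consistent

III-3 ∈ {Bb MM, Bb Mm, Bb mm, bb MM, bb Mm, bb mm}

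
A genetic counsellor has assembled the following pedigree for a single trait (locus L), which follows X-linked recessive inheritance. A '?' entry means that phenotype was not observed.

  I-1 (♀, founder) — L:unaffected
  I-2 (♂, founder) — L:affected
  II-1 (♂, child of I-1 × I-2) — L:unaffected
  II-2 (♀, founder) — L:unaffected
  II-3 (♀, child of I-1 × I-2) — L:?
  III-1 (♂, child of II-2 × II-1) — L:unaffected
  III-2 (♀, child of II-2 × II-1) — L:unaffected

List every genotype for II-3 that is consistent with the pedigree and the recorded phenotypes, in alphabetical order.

II-3 ∈ {X^LX^l, X^lX^l}

L/I-1 un ·: X^LX^L|X^LX^l
L/I-2 aff ·: X^lY
L/II-1 un I-1×I-2: X^LY
L/II-2 un ·: X^LX^L|X^LX^l
L/II-3 ? I-1×I-2: X^LX^l|X^lX^l
L/III-1 un II-2×II-1: X^LY
L/III-2 un II-2×II-1: X^LX^L|X^LX^l
⇒ L over [I-1,I-2,II-1,II-2,II-3,III-1,III-2]: 9 consistent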